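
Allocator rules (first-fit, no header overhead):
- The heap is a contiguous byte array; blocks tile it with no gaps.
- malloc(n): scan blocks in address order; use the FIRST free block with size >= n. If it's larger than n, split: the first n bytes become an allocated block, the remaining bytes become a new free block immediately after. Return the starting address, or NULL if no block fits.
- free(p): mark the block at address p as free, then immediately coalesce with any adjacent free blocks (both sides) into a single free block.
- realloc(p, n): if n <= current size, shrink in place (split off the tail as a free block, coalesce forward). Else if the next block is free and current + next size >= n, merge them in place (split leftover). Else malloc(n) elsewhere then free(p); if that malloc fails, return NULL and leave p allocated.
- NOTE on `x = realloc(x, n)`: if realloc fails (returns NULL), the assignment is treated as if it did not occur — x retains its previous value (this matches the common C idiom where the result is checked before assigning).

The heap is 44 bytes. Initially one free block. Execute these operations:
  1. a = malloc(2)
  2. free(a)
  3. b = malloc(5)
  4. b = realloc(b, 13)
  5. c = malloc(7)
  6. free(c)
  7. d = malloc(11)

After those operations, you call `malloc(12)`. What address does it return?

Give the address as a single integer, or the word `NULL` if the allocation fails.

Op 1: a = malloc(2) -> a = 0; heap: [0-1 ALLOC][2-43 FREE]
Op 2: free(a) -> (freed a); heap: [0-43 FREE]
Op 3: b = malloc(5) -> b = 0; heap: [0-4 ALLOC][5-43 FREE]
Op 4: b = realloc(b, 13) -> b = 0; heap: [0-12 ALLOC][13-43 FREE]
Op 5: c = malloc(7) -> c = 13; heap: [0-12 ALLOC][13-19 ALLOC][20-43 FREE]
Op 6: free(c) -> (freed c); heap: [0-12 ALLOC][13-43 FREE]
Op 7: d = malloc(11) -> d = 13; heap: [0-12 ALLOC][13-23 ALLOC][24-43 FREE]
malloc(12): first-fit scan over [0-12 ALLOC][13-23 ALLOC][24-43 FREE] -> 24

Answer: 24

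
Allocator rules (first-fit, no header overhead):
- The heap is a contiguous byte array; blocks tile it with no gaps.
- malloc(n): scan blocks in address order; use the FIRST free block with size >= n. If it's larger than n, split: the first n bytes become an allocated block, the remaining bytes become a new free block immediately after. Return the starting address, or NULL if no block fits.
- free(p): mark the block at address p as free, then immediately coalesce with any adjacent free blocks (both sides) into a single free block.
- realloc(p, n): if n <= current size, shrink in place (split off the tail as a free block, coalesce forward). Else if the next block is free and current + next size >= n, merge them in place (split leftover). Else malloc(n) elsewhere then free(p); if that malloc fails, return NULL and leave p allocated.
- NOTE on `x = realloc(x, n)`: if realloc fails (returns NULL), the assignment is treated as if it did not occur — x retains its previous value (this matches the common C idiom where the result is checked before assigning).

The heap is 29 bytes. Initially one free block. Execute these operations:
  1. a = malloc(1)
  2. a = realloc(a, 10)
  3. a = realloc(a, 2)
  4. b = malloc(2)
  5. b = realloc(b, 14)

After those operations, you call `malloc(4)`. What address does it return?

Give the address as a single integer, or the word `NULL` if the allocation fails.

Op 1: a = malloc(1) -> a = 0; heap: [0-0 ALLOC][1-28 FREE]
Op 2: a = realloc(a, 10) -> a = 0; heap: [0-9 ALLOC][10-28 FREE]
Op 3: a = realloc(a, 2) -> a = 0; heap: [0-1 ALLOC][2-28 FREE]
Op 4: b = malloc(2) -> b = 2; heap: [0-1 ALLOC][2-3 ALLOC][4-28 FREE]
Op 5: b = realloc(b, 14) -> b = 2; heap: [0-1 ALLOC][2-15 ALLOC][16-28 FREE]
malloc(4): first-fit scan over [0-1 ALLOC][2-15 ALLOC][16-28 FREE] -> 16

Answer: 16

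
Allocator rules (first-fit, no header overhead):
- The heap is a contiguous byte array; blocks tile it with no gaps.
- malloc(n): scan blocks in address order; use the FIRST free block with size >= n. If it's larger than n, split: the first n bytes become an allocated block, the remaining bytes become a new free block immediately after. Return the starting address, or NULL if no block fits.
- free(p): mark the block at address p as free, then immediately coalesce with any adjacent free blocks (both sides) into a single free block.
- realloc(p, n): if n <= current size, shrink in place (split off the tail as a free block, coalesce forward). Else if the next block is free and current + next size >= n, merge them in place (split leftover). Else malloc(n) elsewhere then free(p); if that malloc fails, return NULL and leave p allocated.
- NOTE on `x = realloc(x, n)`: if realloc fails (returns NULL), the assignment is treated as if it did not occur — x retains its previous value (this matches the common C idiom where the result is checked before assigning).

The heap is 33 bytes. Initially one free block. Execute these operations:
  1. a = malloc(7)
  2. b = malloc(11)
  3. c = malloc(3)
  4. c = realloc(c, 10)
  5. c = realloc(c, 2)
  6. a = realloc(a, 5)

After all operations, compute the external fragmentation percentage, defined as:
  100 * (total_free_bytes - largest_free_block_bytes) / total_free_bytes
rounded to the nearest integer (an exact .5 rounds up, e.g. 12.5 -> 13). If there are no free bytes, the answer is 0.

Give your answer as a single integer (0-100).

Op 1: a = malloc(7) -> a = 0; heap: [0-6 ALLOC][7-32 FREE]
Op 2: b = malloc(11) -> b = 7; heap: [0-6 ALLOC][7-17 ALLOC][18-32 FREE]
Op 3: c = malloc(3) -> c = 18; heap: [0-6 ALLOC][7-17 ALLOC][18-20 ALLOC][21-32 FREE]
Op 4: c = realloc(c, 10) -> c = 18; heap: [0-6 ALLOC][7-17 ALLOC][18-27 ALLOC][28-32 FREE]
Op 5: c = realloc(c, 2) -> c = 18; heap: [0-6 ALLOC][7-17 ALLOC][18-19 ALLOC][20-32 FREE]
Op 6: a = realloc(a, 5) -> a = 0; heap: [0-4 ALLOC][5-6 FREE][7-17 ALLOC][18-19 ALLOC][20-32 FREE]
Free blocks: [2 13] total_free=15 largest=13 -> 100*(15-13)/15 = 200/15 ≈ 13.333 -> rounds to 13

Answer: 13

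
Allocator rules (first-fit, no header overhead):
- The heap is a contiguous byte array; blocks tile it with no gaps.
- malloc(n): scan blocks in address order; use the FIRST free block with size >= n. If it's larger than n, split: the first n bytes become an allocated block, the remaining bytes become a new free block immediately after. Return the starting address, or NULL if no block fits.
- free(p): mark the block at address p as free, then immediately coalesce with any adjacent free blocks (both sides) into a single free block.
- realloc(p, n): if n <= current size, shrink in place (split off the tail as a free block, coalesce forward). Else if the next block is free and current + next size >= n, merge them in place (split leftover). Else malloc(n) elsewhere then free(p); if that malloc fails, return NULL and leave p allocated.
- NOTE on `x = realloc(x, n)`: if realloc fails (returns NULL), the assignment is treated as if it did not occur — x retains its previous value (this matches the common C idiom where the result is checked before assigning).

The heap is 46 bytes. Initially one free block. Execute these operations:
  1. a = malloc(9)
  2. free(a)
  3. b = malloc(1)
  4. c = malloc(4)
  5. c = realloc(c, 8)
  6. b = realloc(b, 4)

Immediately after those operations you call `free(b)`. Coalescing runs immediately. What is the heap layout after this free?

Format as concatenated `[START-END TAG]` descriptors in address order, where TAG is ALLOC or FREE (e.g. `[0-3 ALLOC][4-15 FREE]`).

Op 1: a = malloc(9) -> a = 0; heap: [0-8 ALLOC][9-45 FREE]
Op 2: free(a) -> (freed a); heap: [0-45 FREE]
Op 3: b = malloc(1) -> b = 0; heap: [0-0 ALLOC][1-45 FREE]
Op 4: c = malloc(4) -> c = 1; heap: [0-0 ALLOC][1-4 ALLOC][5-45 FREE]
Op 5: c = realloc(c, 8) -> c = 1; heap: [0-0 ALLOC][1-8 ALLOC][9-45 FREE]
Op 6: b = realloc(b, 4) -> b = 9; heap: [0-0 FREE][1-8 ALLOC][9-12 ALLOC][13-45 FREE]
free(b): b = 9 -> block [9-12 ALLOC]; mark free, coalesce with adjacent free neighbors -> [0-0 FREE][1-8 ALLOC][9-45 FREE]

Answer: [0-0 FREE][1-8 ALLOC][9-45 FREE]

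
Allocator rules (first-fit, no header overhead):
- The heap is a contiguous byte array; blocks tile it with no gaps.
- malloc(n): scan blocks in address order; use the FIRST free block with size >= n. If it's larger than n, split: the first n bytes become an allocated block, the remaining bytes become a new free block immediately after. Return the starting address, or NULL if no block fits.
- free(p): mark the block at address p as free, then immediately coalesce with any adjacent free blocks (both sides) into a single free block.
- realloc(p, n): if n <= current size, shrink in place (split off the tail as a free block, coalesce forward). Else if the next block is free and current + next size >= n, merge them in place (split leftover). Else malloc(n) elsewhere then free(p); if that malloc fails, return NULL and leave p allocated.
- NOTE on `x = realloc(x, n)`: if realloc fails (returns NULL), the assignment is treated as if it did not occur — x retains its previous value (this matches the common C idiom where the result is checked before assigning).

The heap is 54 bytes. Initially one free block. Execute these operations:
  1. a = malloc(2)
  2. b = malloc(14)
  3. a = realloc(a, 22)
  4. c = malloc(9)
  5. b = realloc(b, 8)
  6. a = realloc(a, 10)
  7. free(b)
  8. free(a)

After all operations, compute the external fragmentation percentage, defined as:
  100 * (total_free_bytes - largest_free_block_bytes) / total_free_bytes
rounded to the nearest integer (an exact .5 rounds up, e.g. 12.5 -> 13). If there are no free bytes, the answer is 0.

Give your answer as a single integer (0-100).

Op 1: a = malloc(2) -> a = 0; heap: [0-1 ALLOC][2-53 FREE]
Op 2: b = malloc(14) -> b = 2; heap: [0-1 ALLOC][2-15 ALLOC][16-53 FREE]
Op 3: a = realloc(a, 22) -> a = 16; heap: [0-1 FREE][2-15 ALLOC][16-37 ALLOC][38-53 FREE]
Op 4: c = malloc(9) -> c = 38; heap: [0-1 FREE][2-15 ALLOC][16-37 ALLOC][38-46 ALLOC][47-53 FREE]
Op 5: b = realloc(b, 8) -> b = 2; heap: [0-1 FREE][2-9 ALLOC][10-15 FREE][16-37 ALLOC][38-46 ALLOC][47-53 FREE]
Op 6: a = realloc(a, 10) -> a = 16; heap: [0-1 FREE][2-9 ALLOC][10-15 FREE][16-25 ALLOC][26-37 FREE][38-46 ALLOC][47-53 FREE]
Op 7: free(b) -> (freed b); heap: [0-15 FREE][16-25 ALLOC][26-37 FREE][38-46 ALLOC][47-53 FREE]
Op 8: free(a) -> (freed a); heap: [0-37 FREE][38-46 ALLOC][47-53 FREE]
Free blocks: [38 7] total_free=45 largest=38 -> 100*(45-38)/45 = 700/45 ≈ 15.556 -> rounds to 16

Answer: 16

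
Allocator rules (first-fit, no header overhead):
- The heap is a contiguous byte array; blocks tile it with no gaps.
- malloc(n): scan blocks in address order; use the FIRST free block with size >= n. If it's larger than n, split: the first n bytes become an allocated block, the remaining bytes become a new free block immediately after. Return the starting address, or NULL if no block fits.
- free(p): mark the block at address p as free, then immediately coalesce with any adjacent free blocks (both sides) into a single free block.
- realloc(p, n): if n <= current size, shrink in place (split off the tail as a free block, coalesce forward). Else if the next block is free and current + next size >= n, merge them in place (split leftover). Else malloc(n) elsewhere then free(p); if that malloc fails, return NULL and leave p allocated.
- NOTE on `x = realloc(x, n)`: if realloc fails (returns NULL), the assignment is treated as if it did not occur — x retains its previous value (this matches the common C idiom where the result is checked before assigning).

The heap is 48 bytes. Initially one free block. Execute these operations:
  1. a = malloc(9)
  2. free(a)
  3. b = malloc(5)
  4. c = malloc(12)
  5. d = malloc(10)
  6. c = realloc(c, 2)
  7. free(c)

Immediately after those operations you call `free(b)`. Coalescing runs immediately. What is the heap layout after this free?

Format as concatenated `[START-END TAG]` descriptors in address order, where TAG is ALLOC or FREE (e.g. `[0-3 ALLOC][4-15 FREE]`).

Op 1: a = malloc(9) -> a = 0; heap: [0-8 ALLOC][9-47 FREE]
Op 2: free(a) -> (freed a); heap: [0-47 FREE]
Op 3: b = malloc(5) -> b = 0; heap: [0-4 ALLOC][5-47 FREE]
Op 4: c = malloc(12) -> c = 5; heap: [0-4 ALLOC][5-16 ALLOC][17-47 FREE]
Op 5: d = malloc(10) -> d = 17; heap: [0-4 ALLOC][5-16 ALLOC][17-26 ALLOC][27-47 FREE]
Op 6: c = realloc(c, 2) -> c = 5; heap: [0-4 ALLOC][5-6 ALLOC][7-16 FREE][17-26 ALLOC][27-47 FREE]
Op 7: free(c) -> (freed c); heap: [0-4 ALLOC][5-16 FREE][17-26 ALLOC][27-47 FREE]
free(b): b = 0 -> block [0-4 ALLOC]; mark free, coalesce with adjacent free neighbors -> [0-16 FREE][17-26 ALLOC][27-47 FREE]

Answer: [0-16 FREE][17-26 ALLOC][27-47 FREE]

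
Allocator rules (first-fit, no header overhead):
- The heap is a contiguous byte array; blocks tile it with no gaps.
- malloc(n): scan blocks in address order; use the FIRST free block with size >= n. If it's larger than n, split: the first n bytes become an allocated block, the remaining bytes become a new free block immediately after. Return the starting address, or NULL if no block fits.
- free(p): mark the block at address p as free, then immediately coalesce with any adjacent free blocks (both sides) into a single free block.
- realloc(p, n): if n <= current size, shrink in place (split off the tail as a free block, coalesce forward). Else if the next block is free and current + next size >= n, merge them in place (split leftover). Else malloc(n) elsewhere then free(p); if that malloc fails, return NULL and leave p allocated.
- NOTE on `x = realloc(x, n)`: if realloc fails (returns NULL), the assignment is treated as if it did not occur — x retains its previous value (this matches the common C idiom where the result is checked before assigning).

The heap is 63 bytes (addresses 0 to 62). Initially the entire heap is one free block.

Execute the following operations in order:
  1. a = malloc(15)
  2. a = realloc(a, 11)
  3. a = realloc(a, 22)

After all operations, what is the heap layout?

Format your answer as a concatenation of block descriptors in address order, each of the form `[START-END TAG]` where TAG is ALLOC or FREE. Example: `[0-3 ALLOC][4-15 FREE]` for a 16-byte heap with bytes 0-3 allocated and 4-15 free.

Answer: [0-21 ALLOC][22-62 FREE]

Derivation:
Op 1: a = malloc(15) -> a = 0; heap: [0-14 ALLOC][15-62 FREE]
Op 2: a = realloc(a, 11) -> a = 0; heap: [0-10 ALLOC][11-62 FREE]
Op 3: a = realloc(a, 22) -> a = 0; heap: [0-21 ALLOC][22-62 FREE]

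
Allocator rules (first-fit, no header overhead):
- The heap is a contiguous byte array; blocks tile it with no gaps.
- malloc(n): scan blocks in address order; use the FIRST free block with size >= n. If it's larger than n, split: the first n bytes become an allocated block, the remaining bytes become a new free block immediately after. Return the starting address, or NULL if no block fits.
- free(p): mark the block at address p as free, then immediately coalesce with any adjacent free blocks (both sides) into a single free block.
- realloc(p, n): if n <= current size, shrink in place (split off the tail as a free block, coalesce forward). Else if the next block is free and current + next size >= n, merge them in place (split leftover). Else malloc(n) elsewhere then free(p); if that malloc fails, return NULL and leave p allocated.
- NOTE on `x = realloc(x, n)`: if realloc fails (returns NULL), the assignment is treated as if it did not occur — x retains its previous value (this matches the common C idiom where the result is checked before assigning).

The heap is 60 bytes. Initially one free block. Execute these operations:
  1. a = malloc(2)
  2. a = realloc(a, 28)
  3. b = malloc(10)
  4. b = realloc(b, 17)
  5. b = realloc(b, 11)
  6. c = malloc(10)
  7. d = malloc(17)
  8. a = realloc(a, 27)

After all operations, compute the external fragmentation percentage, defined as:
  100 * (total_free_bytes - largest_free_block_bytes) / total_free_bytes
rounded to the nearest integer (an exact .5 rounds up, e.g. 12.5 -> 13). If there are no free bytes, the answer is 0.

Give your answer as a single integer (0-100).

Op 1: a = malloc(2) -> a = 0; heap: [0-1 ALLOC][2-59 FREE]
Op 2: a = realloc(a, 28) -> a = 0; heap: [0-27 ALLOC][28-59 FREE]
Op 3: b = malloc(10) -> b = 28; heap: [0-27 ALLOC][28-37 ALLOC][38-59 FREE]
Op 4: b = realloc(b, 17) -> b = 28; heap: [0-27 ALLOC][28-44 ALLOC][45-59 FREE]
Op 5: b = realloc(b, 11) -> b = 28; heap: [0-27 ALLOC][28-38 ALLOC][39-59 FREE]
Op 6: c = malloc(10) -> c = 39; heap: [0-27 ALLOC][28-38 ALLOC][39-48 ALLOC][49-59 FREE]
Op 7: d = malloc(17) -> d = NULL; heap: [0-27 ALLOC][28-38 ALLOC][39-48 ALLOC][49-59 FREE]
Op 8: a = realloc(a, 27) -> a = 0; heap: [0-26 ALLOC][27-27 FREE][28-38 ALLOC][39-48 ALLOC][49-59 FREE]
Free blocks: [1 11] total_free=12 largest=11 -> 100*(12-11)/12 = 100/12 ≈ 8.333 -> rounds to 8

Answer: 8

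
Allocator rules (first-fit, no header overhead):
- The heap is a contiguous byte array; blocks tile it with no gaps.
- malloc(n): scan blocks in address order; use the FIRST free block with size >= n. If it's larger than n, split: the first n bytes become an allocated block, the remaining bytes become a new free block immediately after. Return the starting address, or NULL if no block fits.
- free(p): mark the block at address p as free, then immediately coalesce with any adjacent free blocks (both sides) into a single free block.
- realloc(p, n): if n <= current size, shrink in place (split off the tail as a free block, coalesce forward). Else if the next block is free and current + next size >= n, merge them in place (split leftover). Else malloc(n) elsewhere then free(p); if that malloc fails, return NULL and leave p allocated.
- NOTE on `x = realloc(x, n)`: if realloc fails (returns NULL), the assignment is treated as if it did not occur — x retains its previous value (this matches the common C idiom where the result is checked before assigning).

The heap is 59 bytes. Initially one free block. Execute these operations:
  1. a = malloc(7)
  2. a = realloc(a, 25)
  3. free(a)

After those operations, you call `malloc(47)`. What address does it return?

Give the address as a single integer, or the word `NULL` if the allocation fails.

Answer: 0

Derivation:
Op 1: a = malloc(7) -> a = 0; heap: [0-6 ALLOC][7-58 FREE]
Op 2: a = realloc(a, 25) -> a = 0; heap: [0-24 ALLOC][25-58 FREE]
Op 3: free(a) -> (freed a); heap: [0-58 FREE]
malloc(47): first-fit scan over [0-58 FREE] -> 0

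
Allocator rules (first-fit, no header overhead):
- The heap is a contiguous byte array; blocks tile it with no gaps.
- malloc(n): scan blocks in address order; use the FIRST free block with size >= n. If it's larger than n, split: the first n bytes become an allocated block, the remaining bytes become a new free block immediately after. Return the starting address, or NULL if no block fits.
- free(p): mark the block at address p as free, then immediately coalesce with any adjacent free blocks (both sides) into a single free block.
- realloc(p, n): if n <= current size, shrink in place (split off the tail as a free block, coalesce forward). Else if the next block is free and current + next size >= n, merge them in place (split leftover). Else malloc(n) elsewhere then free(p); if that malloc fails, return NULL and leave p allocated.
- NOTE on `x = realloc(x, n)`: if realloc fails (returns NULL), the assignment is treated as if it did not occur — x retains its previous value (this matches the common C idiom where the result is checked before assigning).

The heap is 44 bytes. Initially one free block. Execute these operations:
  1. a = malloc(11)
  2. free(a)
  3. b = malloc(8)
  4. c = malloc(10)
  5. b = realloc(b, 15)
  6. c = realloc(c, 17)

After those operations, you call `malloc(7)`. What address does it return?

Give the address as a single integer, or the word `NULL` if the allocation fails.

Answer: 0

Derivation:
Op 1: a = malloc(11) -> a = 0; heap: [0-10 ALLOC][11-43 FREE]
Op 2: free(a) -> (freed a); heap: [0-43 FREE]
Op 3: b = malloc(8) -> b = 0; heap: [0-7 ALLOC][8-43 FREE]
Op 4: c = malloc(10) -> c = 8; heap: [0-7 ALLOC][8-17 ALLOC][18-43 FREE]
Op 5: b = realloc(b, 15) -> b = 18; heap: [0-7 FREE][8-17 ALLOC][18-32 ALLOC][33-43 FREE]
Op 6: c = realloc(c, 17) -> NULL (c unchanged); heap: [0-7 FREE][8-17 ALLOC][18-32 ALLOC][33-43 FREE]
malloc(7): first-fit scan over [0-7 FREE][8-17 ALLOC][18-32 ALLOC][33-43 FREE] -> 0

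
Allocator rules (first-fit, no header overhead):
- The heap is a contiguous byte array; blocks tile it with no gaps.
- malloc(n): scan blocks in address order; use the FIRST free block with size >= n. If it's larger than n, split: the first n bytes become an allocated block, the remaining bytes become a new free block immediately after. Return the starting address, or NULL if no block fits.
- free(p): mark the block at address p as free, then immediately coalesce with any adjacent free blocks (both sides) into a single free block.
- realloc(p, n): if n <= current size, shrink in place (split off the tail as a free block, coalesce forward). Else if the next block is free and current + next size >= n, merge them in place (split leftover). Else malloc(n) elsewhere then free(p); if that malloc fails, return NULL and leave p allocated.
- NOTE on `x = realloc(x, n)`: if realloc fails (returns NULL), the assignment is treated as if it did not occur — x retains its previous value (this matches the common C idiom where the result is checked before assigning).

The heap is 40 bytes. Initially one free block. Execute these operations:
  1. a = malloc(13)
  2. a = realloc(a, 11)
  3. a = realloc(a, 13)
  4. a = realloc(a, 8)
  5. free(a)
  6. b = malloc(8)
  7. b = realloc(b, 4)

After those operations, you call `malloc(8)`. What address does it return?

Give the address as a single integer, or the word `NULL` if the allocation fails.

Op 1: a = malloc(13) -> a = 0; heap: [0-12 ALLOC][13-39 FREE]
Op 2: a = realloc(a, 11) -> a = 0; heap: [0-10 ALLOC][11-39 FREE]
Op 3: a = realloc(a, 13) -> a = 0; heap: [0-12 ALLOC][13-39 FREE]
Op 4: a = realloc(a, 8) -> a = 0; heap: [0-7 ALLOC][8-39 FREE]
Op 5: free(a) -> (freed a); heap: [0-39 FREE]
Op 6: b = malloc(8) -> b = 0; heap: [0-7 ALLOC][8-39 FREE]
Op 7: b = realloc(b, 4) -> b = 0; heap: [0-3 ALLOC][4-39 FREE]
malloc(8): first-fit scan over [0-3 ALLOC][4-39 FREE] -> 4

Answer: 4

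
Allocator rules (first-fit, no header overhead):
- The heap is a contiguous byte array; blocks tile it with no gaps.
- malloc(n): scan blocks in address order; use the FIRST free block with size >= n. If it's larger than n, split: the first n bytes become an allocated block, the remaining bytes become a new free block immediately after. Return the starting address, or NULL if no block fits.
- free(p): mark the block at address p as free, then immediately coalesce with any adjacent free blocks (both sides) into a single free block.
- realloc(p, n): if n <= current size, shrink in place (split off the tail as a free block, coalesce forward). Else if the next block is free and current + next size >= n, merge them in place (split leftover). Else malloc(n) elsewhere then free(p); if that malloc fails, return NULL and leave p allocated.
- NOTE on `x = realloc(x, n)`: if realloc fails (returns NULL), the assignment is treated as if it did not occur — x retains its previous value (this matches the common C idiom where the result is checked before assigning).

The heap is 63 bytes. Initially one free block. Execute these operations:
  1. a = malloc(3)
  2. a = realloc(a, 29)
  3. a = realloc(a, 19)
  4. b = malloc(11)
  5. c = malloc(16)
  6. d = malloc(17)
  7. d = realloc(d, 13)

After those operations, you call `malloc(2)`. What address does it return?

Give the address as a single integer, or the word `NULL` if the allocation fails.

Op 1: a = malloc(3) -> a = 0; heap: [0-2 ALLOC][3-62 FREE]
Op 2: a = realloc(a, 29) -> a = 0; heap: [0-28 ALLOC][29-62 FREE]
Op 3: a = realloc(a, 19) -> a = 0; heap: [0-18 ALLOC][19-62 FREE]
Op 4: b = malloc(11) -> b = 19; heap: [0-18 ALLOC][19-29 ALLOC][30-62 FREE]
Op 5: c = malloc(16) -> c = 30; heap: [0-18 ALLOC][19-29 ALLOC][30-45 ALLOC][46-62 FREE]
Op 6: d = malloc(17) -> d = 46; heap: [0-18 ALLOC][19-29 ALLOC][30-45 ALLOC][46-62 ALLOC]
Op 7: d = realloc(d, 13) -> d = 46; heap: [0-18 ALLOC][19-29 ALLOC][30-45 ALLOC][46-58 ALLOC][59-62 FREE]
malloc(2): first-fit scan over [0-18 ALLOC][19-29 ALLOC][30-45 ALLOC][46-58 ALLOC][59-62 FREE] -> 59

Answer: 59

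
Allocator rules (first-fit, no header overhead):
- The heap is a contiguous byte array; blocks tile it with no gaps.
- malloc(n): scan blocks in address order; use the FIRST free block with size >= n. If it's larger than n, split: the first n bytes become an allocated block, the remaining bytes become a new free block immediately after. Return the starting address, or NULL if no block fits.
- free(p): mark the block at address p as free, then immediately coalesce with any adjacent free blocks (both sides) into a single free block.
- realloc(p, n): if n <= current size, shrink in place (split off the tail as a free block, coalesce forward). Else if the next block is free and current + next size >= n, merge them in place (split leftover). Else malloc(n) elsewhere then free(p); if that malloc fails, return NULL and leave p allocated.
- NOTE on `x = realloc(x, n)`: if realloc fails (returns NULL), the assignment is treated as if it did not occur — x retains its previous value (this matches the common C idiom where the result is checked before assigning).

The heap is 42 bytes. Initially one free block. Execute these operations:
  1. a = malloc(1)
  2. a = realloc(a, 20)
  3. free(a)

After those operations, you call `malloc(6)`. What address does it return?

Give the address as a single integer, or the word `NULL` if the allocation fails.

Op 1: a = malloc(1) -> a = 0; heap: [0-0 ALLOC][1-41 FREE]
Op 2: a = realloc(a, 20) -> a = 0; heap: [0-19 ALLOC][20-41 FREE]
Op 3: free(a) -> (freed a); heap: [0-41 FREE]
malloc(6): first-fit scan over [0-41 FREE] -> 0

Answer: 0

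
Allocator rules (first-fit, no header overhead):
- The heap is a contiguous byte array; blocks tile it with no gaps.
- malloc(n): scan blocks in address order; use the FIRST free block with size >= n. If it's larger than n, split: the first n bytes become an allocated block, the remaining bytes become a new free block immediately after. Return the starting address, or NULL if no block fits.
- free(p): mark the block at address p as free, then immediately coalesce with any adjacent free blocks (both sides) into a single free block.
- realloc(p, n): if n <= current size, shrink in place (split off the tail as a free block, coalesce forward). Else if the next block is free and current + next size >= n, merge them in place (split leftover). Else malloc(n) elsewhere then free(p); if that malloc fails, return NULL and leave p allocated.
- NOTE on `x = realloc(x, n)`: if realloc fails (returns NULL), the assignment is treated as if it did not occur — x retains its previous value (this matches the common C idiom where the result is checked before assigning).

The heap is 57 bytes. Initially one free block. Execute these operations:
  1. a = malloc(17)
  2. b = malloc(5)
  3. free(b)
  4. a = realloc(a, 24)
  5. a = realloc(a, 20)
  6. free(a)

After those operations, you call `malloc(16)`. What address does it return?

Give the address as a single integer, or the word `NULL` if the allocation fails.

Op 1: a = malloc(17) -> a = 0; heap: [0-16 ALLOC][17-56 FREE]
Op 2: b = malloc(5) -> b = 17; heap: [0-16 ALLOC][17-21 ALLOC][22-56 FREE]
Op 3: free(b) -> (freed b); heap: [0-16 ALLOC][17-56 FREE]
Op 4: a = realloc(a, 24) -> a = 0; heap: [0-23 ALLOC][24-56 FREE]
Op 5: a = realloc(a, 20) -> a = 0; heap: [0-19 ALLOC][20-56 FREE]
Op 6: free(a) -> (freed a); heap: [0-56 FREE]
malloc(16): first-fit scan over [0-56 FREE] -> 0

Answer: 0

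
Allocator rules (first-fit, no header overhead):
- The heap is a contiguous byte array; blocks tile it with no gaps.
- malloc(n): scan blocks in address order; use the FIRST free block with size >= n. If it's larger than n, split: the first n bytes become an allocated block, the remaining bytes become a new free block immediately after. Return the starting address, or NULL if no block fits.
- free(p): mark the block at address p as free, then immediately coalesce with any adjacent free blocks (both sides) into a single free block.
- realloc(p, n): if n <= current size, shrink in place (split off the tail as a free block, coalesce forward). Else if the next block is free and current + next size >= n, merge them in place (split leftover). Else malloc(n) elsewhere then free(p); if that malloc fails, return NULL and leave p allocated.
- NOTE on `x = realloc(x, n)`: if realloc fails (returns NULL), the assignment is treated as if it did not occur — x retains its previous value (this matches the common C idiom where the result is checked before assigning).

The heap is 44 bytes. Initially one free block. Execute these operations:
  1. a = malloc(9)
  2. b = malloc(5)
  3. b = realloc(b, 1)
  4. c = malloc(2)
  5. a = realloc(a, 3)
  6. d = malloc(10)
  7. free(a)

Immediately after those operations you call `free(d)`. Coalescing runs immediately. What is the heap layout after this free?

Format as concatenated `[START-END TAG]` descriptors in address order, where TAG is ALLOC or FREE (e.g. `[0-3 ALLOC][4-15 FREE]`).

Answer: [0-8 FREE][9-9 ALLOC][10-11 ALLOC][12-43 FREE]

Derivation:
Op 1: a = malloc(9) -> a = 0; heap: [0-8 ALLOC][9-43 FREE]
Op 2: b = malloc(5) -> b = 9; heap: [0-8 ALLOC][9-13 ALLOC][14-43 FREE]
Op 3: b = realloc(b, 1) -> b = 9; heap: [0-8 ALLOC][9-9 ALLOC][10-43 FREE]
Op 4: c = malloc(2) -> c = 10; heap: [0-8 ALLOC][9-9 ALLOC][10-11 ALLOC][12-43 FREE]
Op 5: a = realloc(a, 3) -> a = 0; heap: [0-2 ALLOC][3-8 FREE][9-9 ALLOC][10-11 ALLOC][12-43 FREE]
Op 6: d = malloc(10) -> d = 12; heap: [0-2 ALLOC][3-8 FREE][9-9 ALLOC][10-11 ALLOC][12-21 ALLOC][22-43 FREE]
Op 7: free(a) -> (freed a); heap: [0-8 FREE][9-9 ALLOC][10-11 ALLOC][12-21 ALLOC][22-43 FREE]
free(d): d = 12 -> block [12-21 ALLOC]; mark free, coalesce with adjacent free neighbors -> [0-8 FREE][9-9 ALLOC][10-11 ALLOC][12-43 FREE]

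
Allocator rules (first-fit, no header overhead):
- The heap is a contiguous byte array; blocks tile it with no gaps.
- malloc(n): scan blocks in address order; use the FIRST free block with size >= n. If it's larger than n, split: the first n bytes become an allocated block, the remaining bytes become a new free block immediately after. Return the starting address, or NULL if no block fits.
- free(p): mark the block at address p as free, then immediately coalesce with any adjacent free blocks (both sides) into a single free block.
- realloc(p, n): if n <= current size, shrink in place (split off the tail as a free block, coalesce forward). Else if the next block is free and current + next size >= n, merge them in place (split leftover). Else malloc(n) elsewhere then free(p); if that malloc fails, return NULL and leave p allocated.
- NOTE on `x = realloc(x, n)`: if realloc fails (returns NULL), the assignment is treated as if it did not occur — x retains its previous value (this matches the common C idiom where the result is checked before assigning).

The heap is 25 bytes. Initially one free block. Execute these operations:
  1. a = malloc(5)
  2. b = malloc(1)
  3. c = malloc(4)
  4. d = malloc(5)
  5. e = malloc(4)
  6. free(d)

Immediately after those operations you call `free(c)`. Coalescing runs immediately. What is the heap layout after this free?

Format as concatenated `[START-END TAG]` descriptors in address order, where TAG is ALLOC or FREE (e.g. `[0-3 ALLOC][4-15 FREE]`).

Answer: [0-4 ALLOC][5-5 ALLOC][6-14 FREE][15-18 ALLOC][19-24 FREE]

Derivation:
Op 1: a = malloc(5) -> a = 0; heap: [0-4 ALLOC][5-24 FREE]
Op 2: b = malloc(1) -> b = 5; heap: [0-4 ALLOC][5-5 ALLOC][6-24 FREE]
Op 3: c = malloc(4) -> c = 6; heap: [0-4 ALLOC][5-5 ALLOC][6-9 ALLOC][10-24 FREE]
Op 4: d = malloc(5) -> d = 10; heap: [0-4 ALLOC][5-5 ALLOC][6-9 ALLOC][10-14 ALLOC][15-24 FREE]
Op 5: e = malloc(4) -> e = 15; heap: [0-4 ALLOC][5-5 ALLOC][6-9 ALLOC][10-14 ALLOC][15-18 ALLOC][19-24 FREE]
Op 6: free(d) -> (freed d); heap: [0-4 ALLOC][5-5 ALLOC][6-9 ALLOC][10-14 FREE][15-18 ALLOC][19-24 FREE]
free(c): c = 6 -> block [6-9 ALLOC]; mark free, coalesce with adjacent free neighbors -> [0-4 ALLOC][5-5 ALLOC][6-14 FREE][15-18 ALLOC][19-24 FREE]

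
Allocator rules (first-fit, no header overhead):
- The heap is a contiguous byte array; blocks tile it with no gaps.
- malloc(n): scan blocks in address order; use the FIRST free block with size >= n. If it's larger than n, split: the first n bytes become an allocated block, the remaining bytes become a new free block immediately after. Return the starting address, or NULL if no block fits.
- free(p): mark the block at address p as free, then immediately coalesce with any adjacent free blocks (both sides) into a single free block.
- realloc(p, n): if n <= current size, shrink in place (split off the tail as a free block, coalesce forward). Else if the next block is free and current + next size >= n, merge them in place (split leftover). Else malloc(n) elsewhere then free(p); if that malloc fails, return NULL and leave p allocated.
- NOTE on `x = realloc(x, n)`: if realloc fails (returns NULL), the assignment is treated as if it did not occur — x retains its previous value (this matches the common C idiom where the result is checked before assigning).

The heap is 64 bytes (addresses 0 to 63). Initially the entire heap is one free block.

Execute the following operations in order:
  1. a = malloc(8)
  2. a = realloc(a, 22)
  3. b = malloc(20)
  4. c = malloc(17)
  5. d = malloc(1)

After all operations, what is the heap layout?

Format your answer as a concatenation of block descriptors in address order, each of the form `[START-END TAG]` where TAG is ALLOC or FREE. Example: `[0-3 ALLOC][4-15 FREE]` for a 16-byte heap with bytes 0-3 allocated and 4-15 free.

Answer: [0-21 ALLOC][22-41 ALLOC][42-58 ALLOC][59-59 ALLOC][60-63 FREE]

Derivation:
Op 1: a = malloc(8) -> a = 0; heap: [0-7 ALLOC][8-63 FREE]
Op 2: a = realloc(a, 22) -> a = 0; heap: [0-21 ALLOC][22-63 FREE]
Op 3: b = malloc(20) -> b = 22; heap: [0-21 ALLOC][22-41 ALLOC][42-63 FREE]
Op 4: c = malloc(17) -> c = 42; heap: [0-21 ALLOC][22-41 ALLOC][42-58 ALLOC][59-63 FREE]
Op 5: d = malloc(1) -> d = 59; heap: [0-21 ALLOC][22-41 ALLOC][42-58 ALLOC][59-59 ALLOC][60-63 FREE]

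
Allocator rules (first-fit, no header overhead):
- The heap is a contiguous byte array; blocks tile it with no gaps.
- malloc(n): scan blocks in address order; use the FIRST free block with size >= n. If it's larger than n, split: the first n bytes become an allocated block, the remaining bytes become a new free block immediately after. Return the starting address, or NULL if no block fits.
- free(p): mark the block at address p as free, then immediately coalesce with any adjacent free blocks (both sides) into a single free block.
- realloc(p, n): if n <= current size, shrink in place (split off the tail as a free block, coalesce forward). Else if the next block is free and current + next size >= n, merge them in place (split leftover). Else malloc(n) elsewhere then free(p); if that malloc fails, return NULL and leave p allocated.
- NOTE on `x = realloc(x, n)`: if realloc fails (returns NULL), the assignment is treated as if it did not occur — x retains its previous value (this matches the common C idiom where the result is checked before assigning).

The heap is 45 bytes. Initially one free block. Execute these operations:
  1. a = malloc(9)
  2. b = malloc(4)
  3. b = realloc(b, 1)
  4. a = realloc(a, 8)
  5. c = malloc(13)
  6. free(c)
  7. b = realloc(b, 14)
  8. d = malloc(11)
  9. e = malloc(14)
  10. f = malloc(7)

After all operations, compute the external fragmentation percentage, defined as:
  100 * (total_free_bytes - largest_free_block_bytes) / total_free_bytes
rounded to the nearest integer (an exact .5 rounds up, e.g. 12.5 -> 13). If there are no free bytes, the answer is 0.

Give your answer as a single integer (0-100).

Answer: 20

Derivation:
Op 1: a = malloc(9) -> a = 0; heap: [0-8 ALLOC][9-44 FREE]
Op 2: b = malloc(4) -> b = 9; heap: [0-8 ALLOC][9-12 ALLOC][13-44 FREE]
Op 3: b = realloc(b, 1) -> b = 9; heap: [0-8 ALLOC][9-9 ALLOC][10-44 FREE]
Op 4: a = realloc(a, 8) -> a = 0; heap: [0-7 ALLOC][8-8 FREE][9-9 ALLOC][10-44 FREE]
Op 5: c = malloc(13) -> c = 10; heap: [0-7 ALLOC][8-8 FREE][9-9 ALLOC][10-22 ALLOC][23-44 FREE]
Op 6: free(c) -> (freed c); heap: [0-7 ALLOC][8-8 FREE][9-9 ALLOC][10-44 FREE]
Op 7: b = realloc(b, 14) -> b = 9; heap: [0-7 ALLOC][8-8 FREE][9-22 ALLOC][23-44 FREE]
Op 8: d = malloc(11) -> d = 23; heap: [0-7 ALLOC][8-8 FREE][9-22 ALLOC][23-33 ALLOC][34-44 FREE]
Op 9: e = malloc(14) -> e = NULL; heap: [0-7 ALLOC][8-8 FREE][9-22 ALLOC][23-33 ALLOC][34-44 FREE]
Op 10: f = malloc(7) -> f = 34; heap: [0-7 ALLOC][8-8 FREE][9-22 ALLOC][23-33 ALLOC][34-40 ALLOC][41-44 FREE]
Free blocks: [1 4] total_free=5 largest=4 -> 100*(5-4)/5 = 100/5 = 20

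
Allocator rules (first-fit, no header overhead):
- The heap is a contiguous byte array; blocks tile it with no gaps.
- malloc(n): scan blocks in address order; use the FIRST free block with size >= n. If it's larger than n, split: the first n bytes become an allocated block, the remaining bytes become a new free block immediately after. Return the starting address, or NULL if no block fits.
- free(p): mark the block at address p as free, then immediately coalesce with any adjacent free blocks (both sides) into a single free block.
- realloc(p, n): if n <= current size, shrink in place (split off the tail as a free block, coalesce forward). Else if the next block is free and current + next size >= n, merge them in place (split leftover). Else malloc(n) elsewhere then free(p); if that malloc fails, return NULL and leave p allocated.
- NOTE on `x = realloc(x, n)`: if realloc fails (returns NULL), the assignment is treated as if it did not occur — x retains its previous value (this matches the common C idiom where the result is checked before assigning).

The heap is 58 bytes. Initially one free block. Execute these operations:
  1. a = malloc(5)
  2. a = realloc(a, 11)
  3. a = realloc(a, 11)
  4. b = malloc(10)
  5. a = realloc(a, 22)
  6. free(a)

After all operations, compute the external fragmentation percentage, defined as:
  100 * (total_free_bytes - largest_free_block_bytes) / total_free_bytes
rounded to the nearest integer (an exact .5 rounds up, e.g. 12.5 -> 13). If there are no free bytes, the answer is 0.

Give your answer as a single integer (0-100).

Op 1: a = malloc(5) -> a = 0; heap: [0-4 ALLOC][5-57 FREE]
Op 2: a = realloc(a, 11) -> a = 0; heap: [0-10 ALLOC][11-57 FREE]
Op 3: a = realloc(a, 11) -> a = 0; heap: [0-10 ALLOC][11-57 FREE]
Op 4: b = malloc(10) -> b = 11; heap: [0-10 ALLOC][11-20 ALLOC][21-57 FREE]
Op 5: a = realloc(a, 22) -> a = 21; heap: [0-10 FREE][11-20 ALLOC][21-42 ALLOC][43-57 FREE]
Op 6: free(a) -> (freed a); heap: [0-10 FREE][11-20 ALLOC][21-57 FREE]
Free blocks: [11 37] total_free=48 largest=37 -> 100*(48-37)/48 = 1100/48 ≈ 22.917 -> rounds to 23

Answer: 23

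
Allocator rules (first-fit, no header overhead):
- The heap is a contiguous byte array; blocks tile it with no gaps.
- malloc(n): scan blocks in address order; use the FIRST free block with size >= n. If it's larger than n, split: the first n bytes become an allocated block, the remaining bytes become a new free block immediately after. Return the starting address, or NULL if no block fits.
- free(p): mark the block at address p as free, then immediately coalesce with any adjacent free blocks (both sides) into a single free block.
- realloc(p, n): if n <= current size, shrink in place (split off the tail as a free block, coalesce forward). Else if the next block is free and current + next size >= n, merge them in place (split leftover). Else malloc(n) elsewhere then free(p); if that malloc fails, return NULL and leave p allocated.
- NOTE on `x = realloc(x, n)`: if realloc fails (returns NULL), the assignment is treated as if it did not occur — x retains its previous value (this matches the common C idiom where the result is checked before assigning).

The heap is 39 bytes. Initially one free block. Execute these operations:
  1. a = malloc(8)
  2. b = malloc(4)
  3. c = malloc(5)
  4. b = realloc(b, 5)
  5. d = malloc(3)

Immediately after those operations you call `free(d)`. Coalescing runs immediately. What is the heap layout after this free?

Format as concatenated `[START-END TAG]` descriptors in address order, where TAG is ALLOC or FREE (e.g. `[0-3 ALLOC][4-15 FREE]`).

Answer: [0-7 ALLOC][8-11 FREE][12-16 ALLOC][17-21 ALLOC][22-38 FREE]

Derivation:
Op 1: a = malloc(8) -> a = 0; heap: [0-7 ALLOC][8-38 FREE]
Op 2: b = malloc(4) -> b = 8; heap: [0-7 ALLOC][8-11 ALLOC][12-38 FREE]
Op 3: c = malloc(5) -> c = 12; heap: [0-7 ALLOC][8-11 ALLOC][12-16 ALLOC][17-38 FREE]
Op 4: b = realloc(b, 5) -> b = 17; heap: [0-7 ALLOC][8-11 FREE][12-16 ALLOC][17-21 ALLOC][22-38 FREE]
Op 5: d = malloc(3) -> d = 8; heap: [0-7 ALLOC][8-10 ALLOC][11-11 FREE][12-16 ALLOC][17-21 ALLOC][22-38 FREE]
free(d): d = 8 -> block [8-10 ALLOC]; mark free, coalesce with adjacent free neighbors -> [0-7 ALLOC][8-11 FREE][12-16 ALLOC][17-21 ALLOC][22-38 FREE]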